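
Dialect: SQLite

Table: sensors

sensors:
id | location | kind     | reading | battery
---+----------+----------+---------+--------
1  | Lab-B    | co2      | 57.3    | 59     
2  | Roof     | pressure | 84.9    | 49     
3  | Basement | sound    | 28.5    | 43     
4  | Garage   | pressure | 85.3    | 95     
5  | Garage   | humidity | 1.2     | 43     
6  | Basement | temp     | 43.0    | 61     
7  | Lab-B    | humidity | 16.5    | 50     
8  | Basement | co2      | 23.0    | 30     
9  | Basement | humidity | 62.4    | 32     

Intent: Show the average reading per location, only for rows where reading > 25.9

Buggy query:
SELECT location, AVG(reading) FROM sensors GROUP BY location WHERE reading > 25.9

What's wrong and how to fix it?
Bug: Row-level WHERE must come before GROUP BY in the clause order

Fix: Place WHERE between FROM and GROUP BY

Corrected query:
SELECT location, AVG(reading) FROM sensors WHERE reading > 25.9 GROUP BY location

Result:
location | AVG(reading)
---------+-------------
Basement | 44.633333   
Garage   | 85.3        
Lab-B    | 57.3        
Roof     | 84.9        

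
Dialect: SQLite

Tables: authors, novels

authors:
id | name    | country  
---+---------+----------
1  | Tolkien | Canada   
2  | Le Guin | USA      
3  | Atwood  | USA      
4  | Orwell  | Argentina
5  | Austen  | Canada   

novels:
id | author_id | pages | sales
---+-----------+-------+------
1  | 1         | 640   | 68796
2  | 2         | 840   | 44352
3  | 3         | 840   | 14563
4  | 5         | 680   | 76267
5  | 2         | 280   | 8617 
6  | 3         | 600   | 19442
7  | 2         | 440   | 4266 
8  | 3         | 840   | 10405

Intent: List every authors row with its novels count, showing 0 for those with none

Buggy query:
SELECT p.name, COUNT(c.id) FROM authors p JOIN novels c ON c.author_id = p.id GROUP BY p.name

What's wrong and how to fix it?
Bug: INNER JOIN drops authors rows that have no matching novels rows

Fix: Switch to LEFT JOIN to retain unmatched parent rows

Corrected query:
SELECT p.name, COUNT(c.id) FROM authors p LEFT JOIN novels c ON c.author_id = p.id GROUP BY p.name

Result:
name    | COUNT(c.id)
--------+------------
Atwood  | 3          
Austen  | 1          
Le Guin | 3          
Orwell  | 0          
Tolkien | 1          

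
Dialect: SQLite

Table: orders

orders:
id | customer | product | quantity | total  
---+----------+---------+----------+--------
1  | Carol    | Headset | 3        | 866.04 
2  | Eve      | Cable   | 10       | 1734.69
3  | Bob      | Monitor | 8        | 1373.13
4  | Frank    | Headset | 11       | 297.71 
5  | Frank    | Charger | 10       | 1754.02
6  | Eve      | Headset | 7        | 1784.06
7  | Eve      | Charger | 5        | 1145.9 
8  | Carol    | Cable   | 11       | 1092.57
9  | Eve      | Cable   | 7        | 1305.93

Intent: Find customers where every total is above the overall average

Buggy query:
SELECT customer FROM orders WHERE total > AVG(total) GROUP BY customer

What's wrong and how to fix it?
Bug: WHERE evaluates per row before aggregation, so AVG() is unavailable

Fix: Compute the overall average in a scalar subquery and compare each group's MIN against it in HAVING

Corrected query:
SELECT customer FROM orders GROUP BY customer HAVING MIN(total) > (SELECT AVG(total) FROM orders)

Result:
customer
--------
Bob     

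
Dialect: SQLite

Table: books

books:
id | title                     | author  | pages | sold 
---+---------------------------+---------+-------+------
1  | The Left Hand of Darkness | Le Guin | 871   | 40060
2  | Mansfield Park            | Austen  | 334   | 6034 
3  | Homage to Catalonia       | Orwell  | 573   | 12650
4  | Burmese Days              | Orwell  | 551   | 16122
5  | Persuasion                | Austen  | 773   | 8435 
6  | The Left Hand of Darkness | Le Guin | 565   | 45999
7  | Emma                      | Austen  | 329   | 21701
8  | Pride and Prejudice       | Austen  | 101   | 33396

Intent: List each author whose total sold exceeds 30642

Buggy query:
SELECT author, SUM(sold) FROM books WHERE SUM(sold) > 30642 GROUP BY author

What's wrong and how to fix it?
Bug: SUM(sold) is an aggregate, but WHERE filters rows before aggregation

Fix: Use HAVING (which filters groups after aggregation) instead of WHERE

Corrected query:
SELECT author, SUM(sold) FROM books GROUP BY author HAVING SUM(sold) > 30642

Result:
author  | SUM(sold)
--------+----------
Austen  | 69566    
Le Guin | 86059    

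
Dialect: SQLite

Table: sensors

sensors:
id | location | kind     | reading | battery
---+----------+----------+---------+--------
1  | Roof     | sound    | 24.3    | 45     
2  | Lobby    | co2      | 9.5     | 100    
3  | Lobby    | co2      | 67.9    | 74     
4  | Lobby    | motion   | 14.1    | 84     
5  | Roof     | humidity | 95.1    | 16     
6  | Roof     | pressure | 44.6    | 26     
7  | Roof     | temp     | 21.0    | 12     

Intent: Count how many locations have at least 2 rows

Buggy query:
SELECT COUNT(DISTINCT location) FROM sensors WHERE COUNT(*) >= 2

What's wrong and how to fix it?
Bug: COUNT(*) cannot appear in WHERE; the per-group count doesn't exist yet

Fix: Group first with HAVING COUNT(*) >= 2, then COUNT the resulting groups

Corrected query:
SELECT COUNT(*) FROM (SELECT location FROM sensors GROUP BY location HAVING COUNT(*) >= 2)

Result:
COUNT(*)
--------
2       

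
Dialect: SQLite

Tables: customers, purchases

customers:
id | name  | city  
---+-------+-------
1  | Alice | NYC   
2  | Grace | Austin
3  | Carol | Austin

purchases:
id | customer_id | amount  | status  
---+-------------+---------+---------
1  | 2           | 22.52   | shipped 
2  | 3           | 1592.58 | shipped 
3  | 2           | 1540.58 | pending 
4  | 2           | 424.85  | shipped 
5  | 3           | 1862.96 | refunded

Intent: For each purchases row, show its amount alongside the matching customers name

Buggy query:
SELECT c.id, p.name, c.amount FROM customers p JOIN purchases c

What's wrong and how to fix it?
Bug: Missing join condition: each purchases row is matched to all customers rows instead of just its own

Fix: Specify the join condition linking the foreign key to the parent id

Corrected query:
SELECT c.id, p.name, c.amount FROM customers p JOIN purchases c ON c.customer_id = p.id

Result:
id | name  | amount 
---+-------+--------
1  | Grace | 22.52  
2  | Carol | 1592.58
3  | Grace | 1540.58
4  | Grace | 424.85 
5  | Carol | 1862.96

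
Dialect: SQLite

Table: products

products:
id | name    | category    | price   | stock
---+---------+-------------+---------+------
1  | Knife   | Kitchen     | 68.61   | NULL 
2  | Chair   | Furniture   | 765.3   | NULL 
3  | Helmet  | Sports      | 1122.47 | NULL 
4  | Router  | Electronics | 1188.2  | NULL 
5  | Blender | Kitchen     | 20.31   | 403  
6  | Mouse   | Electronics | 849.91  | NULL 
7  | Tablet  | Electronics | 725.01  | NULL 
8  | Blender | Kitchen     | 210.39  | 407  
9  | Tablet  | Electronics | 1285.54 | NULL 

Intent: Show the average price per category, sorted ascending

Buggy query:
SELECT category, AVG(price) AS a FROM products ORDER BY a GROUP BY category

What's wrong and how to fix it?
Bug: GROUP BY must precede ORDER BY

Fix: Move ORDER BY to the end, after GROUP BY

Corrected query:
SELECT category, AVG(price) AS a FROM products GROUP BY category ORDER BY a

Result:
category    | a       
------------+---------
Kitchen     | 99.77   
Furniture   | 765.3   
Electronics | 1012.165
Sports      | 1122.47 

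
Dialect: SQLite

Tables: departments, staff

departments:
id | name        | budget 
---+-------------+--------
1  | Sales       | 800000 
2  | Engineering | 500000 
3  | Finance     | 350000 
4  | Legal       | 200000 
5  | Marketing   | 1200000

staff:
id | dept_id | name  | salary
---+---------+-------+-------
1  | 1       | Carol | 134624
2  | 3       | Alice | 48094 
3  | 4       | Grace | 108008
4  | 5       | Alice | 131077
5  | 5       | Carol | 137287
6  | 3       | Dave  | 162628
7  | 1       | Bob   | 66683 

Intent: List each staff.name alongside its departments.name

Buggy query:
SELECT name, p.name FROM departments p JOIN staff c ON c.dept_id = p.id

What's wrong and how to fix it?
Bug: 'name' exists in both joined tables, so the database can't tell which one is meant

Fix: Prefix ambiguous columns with the table alias

Corrected query:
SELECT c.name, p.name FROM departments p JOIN staff c ON c.dept_id = p.id

Result:
name  | name     
------+----------
Carol | Sales    
Alice | Finance  
Grace | Legal    
Alice | Marketing
Carol | Marketing
Dave  | Finance  
Bob   | Sales    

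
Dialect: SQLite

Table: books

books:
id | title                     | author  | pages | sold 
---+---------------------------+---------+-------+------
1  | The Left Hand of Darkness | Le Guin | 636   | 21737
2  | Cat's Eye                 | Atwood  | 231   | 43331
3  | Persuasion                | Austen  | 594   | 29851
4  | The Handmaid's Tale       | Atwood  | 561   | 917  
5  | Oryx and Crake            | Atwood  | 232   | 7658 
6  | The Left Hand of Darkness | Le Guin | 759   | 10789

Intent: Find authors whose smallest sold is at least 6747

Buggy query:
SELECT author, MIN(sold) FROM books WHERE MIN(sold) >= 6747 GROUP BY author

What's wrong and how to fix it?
Bug: MIN() in WHERE is a misuse of aggregate

Fix: Use HAVING for the per-group MIN condition

Corrected query:
SELECT author, MIN(sold) FROM books GROUP BY author HAVING MIN(sold) >= 6747

Result:
author  | MIN(sold)
--------+----------
Austen  | 29851    
Le Guin | 10789    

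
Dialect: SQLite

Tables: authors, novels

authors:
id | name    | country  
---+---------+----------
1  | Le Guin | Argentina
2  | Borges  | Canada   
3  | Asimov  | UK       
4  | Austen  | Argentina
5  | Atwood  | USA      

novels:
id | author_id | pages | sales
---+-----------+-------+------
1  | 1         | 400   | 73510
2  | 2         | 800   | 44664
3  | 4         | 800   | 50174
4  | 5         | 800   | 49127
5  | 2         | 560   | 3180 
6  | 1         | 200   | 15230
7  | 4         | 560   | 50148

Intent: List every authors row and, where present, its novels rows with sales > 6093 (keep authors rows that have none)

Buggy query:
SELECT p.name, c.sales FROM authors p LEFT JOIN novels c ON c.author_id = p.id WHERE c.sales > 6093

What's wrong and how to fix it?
Bug: A WHERE condition on the right-hand table after LEFT JOIN drops unmatched parents

Fix: Put 'c.sales > 6093' in the JOIN's ON clause instead of WHERE

Corrected query:
SELECT p.name, c.sales FROM authors p LEFT JOIN novels c ON c.author_id = p.id AND c.sales > 6093

Result:
name    | sales
--------+------
Le Guin | 15230
Le Guin | 73510
Borges  | 44664
Asimov  | NULL 
Austen  | 50148
Austen  | 50174
Atwood  | 49127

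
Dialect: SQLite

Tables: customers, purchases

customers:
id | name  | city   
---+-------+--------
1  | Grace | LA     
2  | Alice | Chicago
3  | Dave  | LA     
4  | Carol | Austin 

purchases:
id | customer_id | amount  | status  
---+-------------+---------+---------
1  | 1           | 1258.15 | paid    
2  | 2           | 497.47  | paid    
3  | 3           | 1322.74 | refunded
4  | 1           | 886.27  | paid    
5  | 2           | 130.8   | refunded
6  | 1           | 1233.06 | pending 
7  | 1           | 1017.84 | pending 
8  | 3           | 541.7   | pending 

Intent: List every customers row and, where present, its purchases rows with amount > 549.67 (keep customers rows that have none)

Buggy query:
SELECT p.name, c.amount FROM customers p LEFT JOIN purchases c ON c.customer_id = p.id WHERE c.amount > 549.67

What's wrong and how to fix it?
Bug: Filtering c.amount in WHERE discards the NULL rows produced by LEFT JOIN, turning it into an inner join

Fix: Put 'c.amount > 549.67' in the JOIN's ON clause instead of WHERE

Corrected query:
SELECT p.name, c.amount FROM customers p LEFT JOIN purchases c ON c.customer_id = p.id AND c.amount > 549.67

Result:
name  | amount 
------+--------
Grace | 886.27 
Grace | 1017.84
Grace | 1233.06
Grace | 1258.15
Alice | NULL   
Dave  | 1322.74
Carol | NULL   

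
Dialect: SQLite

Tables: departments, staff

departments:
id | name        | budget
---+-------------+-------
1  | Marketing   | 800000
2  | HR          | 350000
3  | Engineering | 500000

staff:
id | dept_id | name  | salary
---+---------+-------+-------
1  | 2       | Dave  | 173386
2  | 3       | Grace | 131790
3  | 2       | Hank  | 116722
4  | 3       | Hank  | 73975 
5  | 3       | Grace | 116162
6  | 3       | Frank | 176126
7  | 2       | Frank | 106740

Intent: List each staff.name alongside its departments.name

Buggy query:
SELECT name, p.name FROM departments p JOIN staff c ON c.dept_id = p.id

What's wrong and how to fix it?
Bug: 'name' exists in both joined tables, so the database can't tell which one is meant

Fix: Prefix ambiguous columns with the table alias

Corrected query:
SELECT c.name, p.name FROM departments p JOIN staff c ON c.dept_id = p.id

Result:
name  | name       
------+------------
Dave  | HR         
Grace | Engineering
Hank  | HR         
Hank  | Engineering
Grace | Engineering
Frank | Engineering
Frank | HR         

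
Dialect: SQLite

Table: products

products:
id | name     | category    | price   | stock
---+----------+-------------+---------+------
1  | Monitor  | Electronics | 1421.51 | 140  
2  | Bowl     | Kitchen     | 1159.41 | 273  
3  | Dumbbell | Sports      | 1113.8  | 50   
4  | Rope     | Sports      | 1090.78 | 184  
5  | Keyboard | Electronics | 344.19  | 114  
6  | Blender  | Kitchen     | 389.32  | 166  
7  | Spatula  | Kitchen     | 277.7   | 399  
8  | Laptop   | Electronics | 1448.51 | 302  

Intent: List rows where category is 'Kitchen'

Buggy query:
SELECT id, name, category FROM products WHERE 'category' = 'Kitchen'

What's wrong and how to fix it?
Bug: 'category' in single quotes is a string literal, not the column; the comparison is literal-vs-literal and never true

Fix: Reference the column as category without single quotes

Corrected query:
SELECT id, name, category FROM products WHERE category = 'Kitchen'

Result:
id | name    | category
---+---------+---------
2  | Bowl    | Kitchen 
6  | Blender | Kitchen 
7  | Spatula | Kitchen 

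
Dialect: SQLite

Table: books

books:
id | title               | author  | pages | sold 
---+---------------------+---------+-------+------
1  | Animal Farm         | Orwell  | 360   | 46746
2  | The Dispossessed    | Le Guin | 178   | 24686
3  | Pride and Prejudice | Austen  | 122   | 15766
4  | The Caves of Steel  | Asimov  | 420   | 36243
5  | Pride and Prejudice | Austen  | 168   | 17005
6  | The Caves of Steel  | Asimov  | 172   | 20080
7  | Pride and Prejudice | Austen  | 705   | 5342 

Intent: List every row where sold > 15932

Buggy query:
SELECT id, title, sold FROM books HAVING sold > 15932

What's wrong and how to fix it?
Bug: This is a non-aggregate query (no GROUP BY, no aggregates), so in SQLite the HAVING clause is invalid here; a row-level condition belongs in WHERE

Fix: Use WHERE for row-level filtering

Corrected query:
SELECT id, title, sold FROM books WHERE sold > 15932

Result:
id | title               | sold 
---+---------------------+------
1  | Animal Farm         | 46746
2  | The Dispossessed    | 24686
4  | The Caves of Steel  | 36243
5  | Pride and Prejudice | 17005
6  | The Caves of Steel  | 20080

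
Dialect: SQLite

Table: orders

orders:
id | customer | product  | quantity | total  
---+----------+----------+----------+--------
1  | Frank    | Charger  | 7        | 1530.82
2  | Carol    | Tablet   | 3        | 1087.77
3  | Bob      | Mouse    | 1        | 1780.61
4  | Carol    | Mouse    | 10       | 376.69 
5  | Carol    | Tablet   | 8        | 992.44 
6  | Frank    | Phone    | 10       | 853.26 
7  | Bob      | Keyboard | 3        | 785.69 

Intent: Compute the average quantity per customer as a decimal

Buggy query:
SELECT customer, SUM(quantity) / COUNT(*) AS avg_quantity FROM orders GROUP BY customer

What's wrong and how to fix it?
Bug: SUM(quantity) and COUNT(*) are both integers; the division truncates the fractional part

Fix: Cast one side to REAL so the division keeps the fractional part

Corrected query:
SELECT customer, SUM(quantity) * 1.0 / COUNT(*) AS avg_quantity FROM orders GROUP BY customer

Result:
customer | avg_quantity
---------+-------------
Bob      | 2           
Carol    | 7           
Frank    | 8.5         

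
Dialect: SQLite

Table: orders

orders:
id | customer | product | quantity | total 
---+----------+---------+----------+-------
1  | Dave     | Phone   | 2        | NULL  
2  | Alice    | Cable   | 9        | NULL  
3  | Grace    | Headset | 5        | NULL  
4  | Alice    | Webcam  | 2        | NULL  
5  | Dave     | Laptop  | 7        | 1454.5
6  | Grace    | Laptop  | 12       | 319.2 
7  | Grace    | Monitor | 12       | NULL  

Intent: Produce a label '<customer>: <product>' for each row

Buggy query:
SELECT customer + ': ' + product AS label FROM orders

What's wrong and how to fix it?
Bug: '+' is numeric addition; on text columns SQLite converts them to 0 instead of concatenating

Fix: Use the || operator for string concatenation

Corrected query:
SELECT customer || ': ' || product AS label FROM orders

Result:
label         
--------------
Dave: Phone   
Alice: Cable  
Grace: Headset
Alice: Webcam 
Dave: Laptop  
Grace: Laptop 
Grace: Monitor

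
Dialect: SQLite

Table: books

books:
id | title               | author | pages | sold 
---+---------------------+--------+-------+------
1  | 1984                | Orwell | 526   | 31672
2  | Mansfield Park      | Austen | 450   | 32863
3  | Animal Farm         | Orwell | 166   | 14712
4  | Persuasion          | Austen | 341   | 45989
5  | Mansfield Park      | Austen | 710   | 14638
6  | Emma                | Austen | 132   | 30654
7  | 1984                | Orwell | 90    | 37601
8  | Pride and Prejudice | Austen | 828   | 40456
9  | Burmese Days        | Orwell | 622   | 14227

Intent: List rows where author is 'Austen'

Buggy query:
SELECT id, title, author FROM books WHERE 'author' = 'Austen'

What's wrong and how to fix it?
Bug: 'author' in single quotes is a string literal, not the column; the comparison is literal-vs-literal and never true

Fix: Reference the column as author without single quotes

Corrected query:
SELECT id, title, author FROM books WHERE author = 'Austen'

Result:
id | title               | author
---+---------------------+-------
2  | Mansfield Park      | Austen
4  | Persuasion          | Austen
5  | Mansfield Park      | Austen
6  | Emma                | Austen
8  | Pride and Prejudice | Austen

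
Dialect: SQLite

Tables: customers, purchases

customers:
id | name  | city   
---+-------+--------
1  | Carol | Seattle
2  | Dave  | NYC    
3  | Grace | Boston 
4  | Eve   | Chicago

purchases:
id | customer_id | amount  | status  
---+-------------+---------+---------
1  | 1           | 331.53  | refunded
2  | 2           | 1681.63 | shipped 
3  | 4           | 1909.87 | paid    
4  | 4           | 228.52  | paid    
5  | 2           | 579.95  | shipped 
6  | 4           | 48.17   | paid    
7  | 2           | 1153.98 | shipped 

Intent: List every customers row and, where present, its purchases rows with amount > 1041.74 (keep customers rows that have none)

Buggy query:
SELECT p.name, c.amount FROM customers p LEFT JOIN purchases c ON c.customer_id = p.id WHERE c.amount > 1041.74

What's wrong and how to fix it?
Bug: A WHERE condition on the right-hand table after LEFT JOIN drops unmatched parents

Fix: Move the right-table condition into the ON clause so unmatched parents are kept

Corrected query:
SELECT p.name, c.amount FROM customers p LEFT JOIN purchases c ON c.customer_id = p.id AND c.amount > 1041.74

Result:
name  | amount 
------+--------
Carol | NULL   
Dave  | 1153.98
Dave  | 1681.63
Grace | NULL   
Eve   | 1909.87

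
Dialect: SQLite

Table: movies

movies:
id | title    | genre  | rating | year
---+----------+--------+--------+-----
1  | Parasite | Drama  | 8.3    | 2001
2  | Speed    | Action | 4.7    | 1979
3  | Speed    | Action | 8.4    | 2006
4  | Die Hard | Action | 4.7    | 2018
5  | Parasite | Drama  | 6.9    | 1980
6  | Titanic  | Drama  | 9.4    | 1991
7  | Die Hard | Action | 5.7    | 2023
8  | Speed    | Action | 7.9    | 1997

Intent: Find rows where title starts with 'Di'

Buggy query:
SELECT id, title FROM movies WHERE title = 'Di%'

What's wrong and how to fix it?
Bug: '=' compares the literal string including the % character; pattern matching needs LIKE

Fix: Use LIKE for wildcard pattern matching

Corrected query:
SELECT id, title FROM movies WHERE title LIKE 'Di%'

Result:
id | title   
---+---------
4  | Die Hard
7  | Die Hard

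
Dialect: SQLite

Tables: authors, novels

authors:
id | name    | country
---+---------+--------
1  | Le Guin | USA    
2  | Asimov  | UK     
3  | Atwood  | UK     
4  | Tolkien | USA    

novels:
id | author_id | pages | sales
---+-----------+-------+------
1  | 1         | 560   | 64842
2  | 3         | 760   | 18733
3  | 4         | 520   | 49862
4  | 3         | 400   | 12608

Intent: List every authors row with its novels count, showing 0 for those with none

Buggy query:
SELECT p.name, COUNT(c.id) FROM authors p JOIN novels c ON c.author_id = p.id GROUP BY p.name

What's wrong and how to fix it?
Bug: An inner join excludes parents with zero children

Fix: Use LEFT JOIN so parents without children still appear (COUNT(c.id) gives 0)

Corrected query:
SELECT p.name, COUNT(c.id) FROM authors p LEFT JOIN novels c ON c.author_id = p.id GROUP BY p.name

Result:
name    | COUNT(c.id)
--------+------------
Asimov  | 0          
Atwood  | 2          
Le Guin | 1          
Tolkien | 1          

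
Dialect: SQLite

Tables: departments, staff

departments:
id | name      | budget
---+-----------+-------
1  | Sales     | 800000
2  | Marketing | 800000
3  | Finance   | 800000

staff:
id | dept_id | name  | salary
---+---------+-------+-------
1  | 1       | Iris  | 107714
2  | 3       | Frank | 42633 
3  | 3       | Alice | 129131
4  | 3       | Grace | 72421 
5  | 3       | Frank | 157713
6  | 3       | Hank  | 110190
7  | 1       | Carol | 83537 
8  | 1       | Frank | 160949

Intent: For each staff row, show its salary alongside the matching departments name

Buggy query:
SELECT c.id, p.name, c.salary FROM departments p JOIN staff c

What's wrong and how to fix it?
Bug: Missing join condition: each staff row is matched to all departments rows instead of just its own

Fix: Add ON c.dept_id = p.id to the JOIN

Corrected query:
SELECT c.id, p.name, c.salary FROM departments p JOIN staff c ON c.dept_id = p.id

Result:
id | name    | salary
---+---------+-------
1  | Sales   | 107714
2  | Finance | 42633 
3  | Finance | 129131
4  | Finance | 72421 
5  | Finance | 157713
6  | Finance | 110190
7  | Sales   | 83537 
8  | Sales   | 160949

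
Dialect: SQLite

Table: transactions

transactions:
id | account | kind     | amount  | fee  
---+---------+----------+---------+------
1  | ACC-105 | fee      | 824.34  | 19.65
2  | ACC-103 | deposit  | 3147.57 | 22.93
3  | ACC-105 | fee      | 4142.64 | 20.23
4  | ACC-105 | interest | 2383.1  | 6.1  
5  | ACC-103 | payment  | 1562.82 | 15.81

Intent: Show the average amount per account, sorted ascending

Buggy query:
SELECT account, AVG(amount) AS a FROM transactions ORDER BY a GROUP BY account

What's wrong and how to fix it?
Bug: GROUP BY must precede ORDER BY

Fix: Reorder: SELECT … FROM … GROUP BY … ORDER BY …

Corrected query:
SELECT account, AVG(amount) AS a FROM transactions GROUP BY account ORDER BY a

Result:
account | a          
--------+------------
ACC-103 | 2355.195   
ACC-105 | 2450.026667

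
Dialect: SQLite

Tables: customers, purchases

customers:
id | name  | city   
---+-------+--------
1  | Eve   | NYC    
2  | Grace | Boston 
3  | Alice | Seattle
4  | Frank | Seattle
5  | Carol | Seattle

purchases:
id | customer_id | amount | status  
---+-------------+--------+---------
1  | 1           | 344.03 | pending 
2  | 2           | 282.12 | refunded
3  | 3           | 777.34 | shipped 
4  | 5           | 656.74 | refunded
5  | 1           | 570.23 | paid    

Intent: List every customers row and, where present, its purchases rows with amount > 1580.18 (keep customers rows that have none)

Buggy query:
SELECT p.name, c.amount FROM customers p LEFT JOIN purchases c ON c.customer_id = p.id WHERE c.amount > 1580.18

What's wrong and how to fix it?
Bug: A WHERE condition on the right-hand table after LEFT JOIN drops unmatched parents

Fix: Move the right-table condition into the ON clause so unmatched parents are kept

Corrected query:
SELECT p.name, c.amount FROM customers p LEFT JOIN purchases c ON c.customer_id = p.id AND c.amount > 1580.18

Result:
name  | amount
------+-------
Eve   | NULL  
Grace | NULL  
Alice | NULL  
Frank | NULL  
Carol | NULL  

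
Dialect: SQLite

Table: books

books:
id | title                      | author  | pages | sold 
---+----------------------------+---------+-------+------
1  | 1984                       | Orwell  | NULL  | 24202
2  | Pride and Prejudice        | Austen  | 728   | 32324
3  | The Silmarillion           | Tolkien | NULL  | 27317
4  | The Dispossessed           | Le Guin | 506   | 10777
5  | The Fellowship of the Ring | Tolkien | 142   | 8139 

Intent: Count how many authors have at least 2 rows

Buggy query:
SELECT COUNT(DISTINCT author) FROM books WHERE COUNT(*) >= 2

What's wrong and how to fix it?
Bug: WHERE filters individual rows, not groups, so a group-level COUNT is invalid there

Fix: Use a subquery that GROUPs and filters with HAVING, then count its rows

Corrected query:
SELECT COUNT(*) FROM (SELECT author FROM books GROUP BY author HAVING COUNT(*) >= 2)

Result:
COUNT(*)
--------
1       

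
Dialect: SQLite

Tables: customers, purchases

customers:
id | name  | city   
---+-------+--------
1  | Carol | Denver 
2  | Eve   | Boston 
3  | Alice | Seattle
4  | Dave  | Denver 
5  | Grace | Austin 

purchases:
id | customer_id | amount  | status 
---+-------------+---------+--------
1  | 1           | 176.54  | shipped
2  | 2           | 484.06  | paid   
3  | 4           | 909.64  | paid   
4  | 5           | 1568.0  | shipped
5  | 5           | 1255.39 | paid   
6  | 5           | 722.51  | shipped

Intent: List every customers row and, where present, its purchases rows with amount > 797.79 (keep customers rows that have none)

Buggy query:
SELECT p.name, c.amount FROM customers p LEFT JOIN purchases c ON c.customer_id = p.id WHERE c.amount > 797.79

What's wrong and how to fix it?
Bug: A WHERE condition on the right-hand table after LEFT JOIN drops unmatched parents

Fix: Move the right-table condition into the ON clause so unmatched parents are kept

Corrected query:
SELECT p.name, c.amount FROM customers p LEFT JOIN purchases c ON c.customer_id = p.id AND c.amount > 797.79

Result:
name  | amount 
------+--------
Carol | NULL   
Eve   | NULL   
Alice | NULL   
Dave  | 909.64 
Grace | 1255.39
Grace | 1568   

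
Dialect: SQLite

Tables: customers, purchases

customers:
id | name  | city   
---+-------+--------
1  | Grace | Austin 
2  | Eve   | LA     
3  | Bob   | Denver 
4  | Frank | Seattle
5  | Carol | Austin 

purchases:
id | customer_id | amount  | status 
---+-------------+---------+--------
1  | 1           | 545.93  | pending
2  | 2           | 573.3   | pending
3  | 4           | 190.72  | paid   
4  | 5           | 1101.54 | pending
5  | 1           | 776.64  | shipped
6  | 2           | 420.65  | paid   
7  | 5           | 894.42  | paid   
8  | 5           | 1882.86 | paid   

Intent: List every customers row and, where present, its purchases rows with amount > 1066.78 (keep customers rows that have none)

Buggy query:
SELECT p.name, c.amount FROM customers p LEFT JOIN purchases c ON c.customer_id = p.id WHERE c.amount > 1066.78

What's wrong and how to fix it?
Bug: Filtering c.amount in WHERE discards the NULL rows produced by LEFT JOIN, turning it into an inner join

Fix: Put 'c.amount > 1066.78' in the JOIN's ON clause instead of WHERE

Corrected query:
SELECT p.name, c.amount FROM customers p LEFT JOIN purchases c ON c.customer_id = p.id AND c.amount > 1066.78

Result:
name  | amount 
------+--------
Grace | NULL   
Eve   | NULL   
Bob   | NULL   
Frank | NULL   
Carol | 1101.54
Carol | 1882.86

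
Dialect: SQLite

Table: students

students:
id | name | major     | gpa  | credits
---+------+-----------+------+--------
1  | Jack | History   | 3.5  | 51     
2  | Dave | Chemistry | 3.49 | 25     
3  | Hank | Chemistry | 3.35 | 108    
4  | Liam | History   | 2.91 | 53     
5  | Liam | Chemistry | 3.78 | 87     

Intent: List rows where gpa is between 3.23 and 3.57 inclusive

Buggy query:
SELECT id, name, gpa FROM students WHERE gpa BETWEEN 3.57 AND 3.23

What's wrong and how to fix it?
Bug: BETWEEN expects the lower bound first; with 3.57 AND 3.23 the range is empty

Fix: Swap the bounds so the smaller value comes first

Corrected query:
SELECT id, name, gpa FROM students WHERE gpa BETWEEN 3.23 AND 3.57

Result:
id | name | gpa 
---+------+-----
1  | Jack | 3.5 
2  | Dave | 3.49
3  | Hank | 3.35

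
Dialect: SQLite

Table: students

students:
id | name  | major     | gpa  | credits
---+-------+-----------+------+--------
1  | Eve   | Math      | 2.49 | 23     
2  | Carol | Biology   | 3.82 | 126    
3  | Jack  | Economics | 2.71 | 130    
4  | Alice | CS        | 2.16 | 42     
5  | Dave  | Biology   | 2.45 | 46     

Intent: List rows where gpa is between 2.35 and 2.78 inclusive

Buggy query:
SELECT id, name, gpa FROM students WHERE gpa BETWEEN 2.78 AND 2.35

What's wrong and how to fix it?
Bug: The bounds are reversed; BETWEEN a AND b requires a <= b to match anything

Fix: Swap the bounds so the smaller value comes first

Corrected query:
SELECT id, name, gpa FROM students WHERE gpa BETWEEN 2.35 AND 2.78

Result:
id | name | gpa 
---+------+-----
1  | Eve  | 2.49
3  | Jack | 2.71
5  | Dave | 2.45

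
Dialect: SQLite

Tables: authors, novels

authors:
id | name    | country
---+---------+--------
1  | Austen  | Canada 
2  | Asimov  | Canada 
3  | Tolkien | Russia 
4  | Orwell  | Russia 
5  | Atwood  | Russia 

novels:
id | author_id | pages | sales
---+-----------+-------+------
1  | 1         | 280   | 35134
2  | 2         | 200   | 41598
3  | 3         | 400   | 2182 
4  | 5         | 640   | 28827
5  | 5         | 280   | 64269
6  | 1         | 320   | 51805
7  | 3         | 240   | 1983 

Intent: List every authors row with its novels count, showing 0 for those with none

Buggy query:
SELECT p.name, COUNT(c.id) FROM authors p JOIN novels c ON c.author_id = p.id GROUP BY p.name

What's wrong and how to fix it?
Bug: An inner join excludes parents with zero children

Fix: Use LEFT JOIN so parents without children still appear (COUNT(c.id) gives 0)

Corrected query:
SELECT p.name, COUNT(c.id) FROM authors p LEFT JOIN novels c ON c.author_id = p.id GROUP BY p.name

Result:
name    | COUNT(c.id)
--------+------------
Asimov  | 1          
Atwood  | 2          
Austen  | 2          
Orwell  | 0          
Tolkien | 2          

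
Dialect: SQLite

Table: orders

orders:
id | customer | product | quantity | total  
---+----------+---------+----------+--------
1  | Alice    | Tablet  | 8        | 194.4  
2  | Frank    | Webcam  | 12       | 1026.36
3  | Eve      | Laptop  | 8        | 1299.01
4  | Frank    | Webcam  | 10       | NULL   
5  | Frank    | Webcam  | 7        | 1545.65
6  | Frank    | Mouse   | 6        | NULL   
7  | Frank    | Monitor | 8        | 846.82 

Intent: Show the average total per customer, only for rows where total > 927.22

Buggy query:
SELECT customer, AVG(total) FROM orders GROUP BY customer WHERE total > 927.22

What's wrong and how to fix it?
Bug: WHERE cannot follow GROUP BY

Fix: Move the WHERE clause before GROUP BY

Corrected query:
SELECT customer, AVG(total) FROM orders WHERE total > 927.22 GROUP BY customer

Result:
customer | AVG(total)
---------+-----------
Eve      | 1299.01   
Frank    | 1286.005  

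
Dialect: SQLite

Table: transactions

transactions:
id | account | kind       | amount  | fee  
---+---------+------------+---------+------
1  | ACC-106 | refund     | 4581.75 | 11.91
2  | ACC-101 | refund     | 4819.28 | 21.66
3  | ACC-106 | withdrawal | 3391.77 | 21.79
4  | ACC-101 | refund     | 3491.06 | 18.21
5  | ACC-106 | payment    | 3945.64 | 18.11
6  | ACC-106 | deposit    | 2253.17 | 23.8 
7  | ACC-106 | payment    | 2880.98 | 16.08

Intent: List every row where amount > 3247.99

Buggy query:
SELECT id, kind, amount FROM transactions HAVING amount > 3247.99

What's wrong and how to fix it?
Bug: This is a non-aggregate query (no GROUP BY, no aggregates), so in SQLite the HAVING clause is invalid here; a row-level condition belongs in WHERE

Fix: Use WHERE for row-level filtering

Corrected query:
SELECT id, kind, amount FROM transactions WHERE amount > 3247.99

Result:
id | kind       | amount 
---+------------+--------
1  | refund     | 4581.75
2  | refund     | 4819.28
3  | withdrawal | 3391.77
4  | refund     | 3491.06
5  | payment    | 3945.64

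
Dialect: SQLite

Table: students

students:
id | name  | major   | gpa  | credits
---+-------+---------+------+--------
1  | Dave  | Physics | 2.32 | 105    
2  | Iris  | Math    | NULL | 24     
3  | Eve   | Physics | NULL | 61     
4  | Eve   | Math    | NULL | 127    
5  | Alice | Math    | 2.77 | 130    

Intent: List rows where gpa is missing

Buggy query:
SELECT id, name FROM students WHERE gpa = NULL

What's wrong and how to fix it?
Bug: '= NULL' is always unknown in SQL three-valued logic, so no rows match

Fix: Replace '= NULL' with 'IS NULL'

Corrected query:
SELECT id, name FROM students WHERE gpa IS NULL

Result:
id | name
---+-----
2  | Iris
3  | Eve 
4  | Eve 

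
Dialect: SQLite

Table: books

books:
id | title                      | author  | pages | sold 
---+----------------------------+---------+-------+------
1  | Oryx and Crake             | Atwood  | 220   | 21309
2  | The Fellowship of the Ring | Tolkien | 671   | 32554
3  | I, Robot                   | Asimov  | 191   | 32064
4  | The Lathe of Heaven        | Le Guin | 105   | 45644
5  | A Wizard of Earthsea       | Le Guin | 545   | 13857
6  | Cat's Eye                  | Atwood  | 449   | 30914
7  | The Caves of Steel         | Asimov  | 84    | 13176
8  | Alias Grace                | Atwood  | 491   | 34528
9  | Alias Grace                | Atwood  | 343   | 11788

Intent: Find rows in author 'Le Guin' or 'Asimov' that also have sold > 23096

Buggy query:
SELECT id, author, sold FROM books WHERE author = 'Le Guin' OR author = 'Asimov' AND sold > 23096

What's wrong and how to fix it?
Bug: Without parentheses, AND is evaluated before OR, so the sold filter only applies to the 'Asimov' branch

Fix: Add parentheses around the OR so the AND applies to both alternatives

Corrected query:
SELECT id, author, sold FROM books WHERE (author = 'Le Guin' OR author = 'Asimov') AND sold > 23096

Result:
id | author  | sold 
---+---------+------
3  | Asimov  | 32064
4  | Le Guin | 45644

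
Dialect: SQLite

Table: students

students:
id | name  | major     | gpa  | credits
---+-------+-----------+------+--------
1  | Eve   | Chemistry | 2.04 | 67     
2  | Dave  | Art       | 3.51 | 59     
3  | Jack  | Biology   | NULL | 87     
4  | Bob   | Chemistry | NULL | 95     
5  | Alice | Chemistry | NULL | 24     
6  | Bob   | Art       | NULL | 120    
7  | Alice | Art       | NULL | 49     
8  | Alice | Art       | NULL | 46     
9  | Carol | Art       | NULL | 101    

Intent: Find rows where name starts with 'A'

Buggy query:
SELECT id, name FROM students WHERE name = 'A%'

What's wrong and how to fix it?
Bug: '=' compares the literal string including the % character; pattern matching needs LIKE

Fix: Use LIKE for wildcard pattern matching

Corrected query:
SELECT id, name FROM students WHERE name LIKE 'A%'

Result:
id | name 
---+------
5  | Alice
7  | Alice
8  | Alice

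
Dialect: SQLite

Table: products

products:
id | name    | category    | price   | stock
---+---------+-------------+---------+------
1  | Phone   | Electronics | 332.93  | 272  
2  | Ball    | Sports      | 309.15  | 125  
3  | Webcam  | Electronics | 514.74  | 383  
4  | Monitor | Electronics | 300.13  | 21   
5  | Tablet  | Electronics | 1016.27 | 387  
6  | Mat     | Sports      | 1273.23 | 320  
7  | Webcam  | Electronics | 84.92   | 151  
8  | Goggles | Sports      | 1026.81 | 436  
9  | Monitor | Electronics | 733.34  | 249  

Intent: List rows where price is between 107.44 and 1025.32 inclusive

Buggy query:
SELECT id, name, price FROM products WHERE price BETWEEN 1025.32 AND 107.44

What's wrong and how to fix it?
Bug: BETWEEN expects the lower bound first; with 1025.32 AND 107.44 the range is empty

Fix: Write BETWEEN 107.44 AND 1025.32

Corrected query:
SELECT id, name, price FROM products WHERE price BETWEEN 107.44 AND 1025.32

Result:
id | name    | price  
---+---------+--------
1  | Phone   | 332.93 
2  | Ball    | 309.15 
3  | Webcam  | 514.74 
4  | Monitor | 300.13 
5  | Tablet  | 1016.27
9  | Monitor | 733.34 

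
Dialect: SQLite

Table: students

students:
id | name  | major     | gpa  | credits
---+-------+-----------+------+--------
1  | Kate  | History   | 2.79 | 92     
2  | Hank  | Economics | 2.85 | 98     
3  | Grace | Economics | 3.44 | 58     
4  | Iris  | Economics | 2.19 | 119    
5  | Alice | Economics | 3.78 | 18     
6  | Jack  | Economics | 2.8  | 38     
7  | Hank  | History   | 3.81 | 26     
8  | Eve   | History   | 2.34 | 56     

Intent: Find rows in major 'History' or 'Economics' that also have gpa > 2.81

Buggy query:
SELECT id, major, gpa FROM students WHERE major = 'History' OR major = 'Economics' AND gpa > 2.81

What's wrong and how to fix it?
Bug: AND binds tighter than OR, so this parses as major = 'History' OR (major = 'Economics' AND gpa > 2.81)

Fix: Add parentheses around the OR so the AND applies to both alternatives

Corrected query:
SELECT id, major, gpa FROM students WHERE (major = 'History' OR major = 'Economics') AND gpa > 2.81

Result:
id | major     | gpa 
---+-----------+-----
2  | Economics | 2.85
3  | Economics | 3.44
5  | Economics | 3.78
7  | History   | 3.81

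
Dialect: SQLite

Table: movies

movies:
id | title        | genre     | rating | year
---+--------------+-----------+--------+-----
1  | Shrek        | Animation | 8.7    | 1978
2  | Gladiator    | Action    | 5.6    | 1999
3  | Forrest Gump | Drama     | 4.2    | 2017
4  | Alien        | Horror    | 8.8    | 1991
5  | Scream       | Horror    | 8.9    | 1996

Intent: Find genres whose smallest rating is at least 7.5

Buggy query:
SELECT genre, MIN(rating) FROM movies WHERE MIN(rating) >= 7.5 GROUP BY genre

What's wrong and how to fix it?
Bug: Aggregates like MIN are computed per group after WHERE runs

Fix: Replace WHERE with HAVING after the GROUP BY

Corrected query:
SELECT genre, MIN(rating) FROM movies GROUP BY genre HAVING MIN(rating) >= 7.5

Result:
genre     | MIN(rating)
----------+------------
Animation | 8.7        
Horror    | 8.8        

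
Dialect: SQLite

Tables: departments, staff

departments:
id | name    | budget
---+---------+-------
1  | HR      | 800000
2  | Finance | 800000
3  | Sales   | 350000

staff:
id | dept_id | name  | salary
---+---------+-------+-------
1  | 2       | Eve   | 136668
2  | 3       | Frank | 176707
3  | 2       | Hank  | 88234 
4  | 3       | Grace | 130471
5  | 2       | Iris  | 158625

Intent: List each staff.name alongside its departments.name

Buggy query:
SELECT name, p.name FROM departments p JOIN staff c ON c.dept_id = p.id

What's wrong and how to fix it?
Bug: Both tables have a 'name' column; the unqualified reference is ambiguous

Fix: Qualify the column with its table alias (c.name)

Corrected query:
SELECT c.name, p.name FROM departments p JOIN staff c ON c.dept_id = p.id

Result:
name  | name   
------+--------
Eve   | Finance
Frank | Sales  
Hank  | Finance
Grace | Sales  
Iris  | Finance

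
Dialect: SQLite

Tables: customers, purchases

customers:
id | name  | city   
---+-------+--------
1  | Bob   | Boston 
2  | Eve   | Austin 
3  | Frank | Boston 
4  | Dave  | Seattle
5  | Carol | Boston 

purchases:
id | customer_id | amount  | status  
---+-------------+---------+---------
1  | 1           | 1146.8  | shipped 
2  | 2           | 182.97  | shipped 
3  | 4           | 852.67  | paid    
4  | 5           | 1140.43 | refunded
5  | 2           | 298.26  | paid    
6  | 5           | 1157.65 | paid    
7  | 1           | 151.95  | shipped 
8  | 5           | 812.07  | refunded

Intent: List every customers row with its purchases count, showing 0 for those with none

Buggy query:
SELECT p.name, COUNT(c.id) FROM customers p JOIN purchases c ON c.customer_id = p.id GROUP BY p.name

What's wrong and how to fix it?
Bug: An inner join excludes parents with zero children

Fix: Use LEFT JOIN so parents without children still appear (COUNT(c.id) gives 0)

Corrected query:
SELECT p.name, COUNT(c.id) FROM customers p LEFT JOIN purchases c ON c.customer_id = p.id GROUP BY p.name

Result:
name  | COUNT(c.id)
------+------------
Bob   | 2          
Carol | 3          
Dave  | 1          
Eve   | 2          
Frank | 0          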